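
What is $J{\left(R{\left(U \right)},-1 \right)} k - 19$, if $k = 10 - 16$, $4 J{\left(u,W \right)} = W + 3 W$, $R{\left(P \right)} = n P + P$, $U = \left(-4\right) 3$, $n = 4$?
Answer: $-13$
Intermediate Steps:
$U = -12$
$R{\left(P \right)} = 5 P$ ($R{\left(P \right)} = 4 P + P = 5 P$)
$J{\left(u,W \right)} = W$ ($J{\left(u,W \right)} = \frac{W + 3 W}{4} = \frac{4 W}{4} = W$)
$k = -6$ ($k = 10 - 16 = -6$)
$J{\left(R{\left(U \right)},-1 \right)} k - 19 = \left(-1\right) \left(-6\right) - 19 = 6 - 19 = -13$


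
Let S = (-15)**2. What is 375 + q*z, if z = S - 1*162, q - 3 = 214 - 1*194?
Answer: 1824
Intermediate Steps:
S = 225
q = 23 (q = 3 + (214 - 1*194) = 3 + (214 - 194) = 3 + 20 = 23)
z = 63 (z = 225 - 1*162 = 225 - 162 = 63)
375 + q*z = 375 + 23*63 = 375 + 1449 = 1824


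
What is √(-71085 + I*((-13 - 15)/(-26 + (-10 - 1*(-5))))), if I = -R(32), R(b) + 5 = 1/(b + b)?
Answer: I*√1092933737/124 ≈ 266.61*I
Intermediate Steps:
R(b) = -5 + 1/(2*b) (R(b) = -5 + 1/(b + b) = -5 + 1/(2*b))
I = 319/64 (I = -(-5 + (½)/32) = -(-5 + (½)*(1/32)) = -(-5 + 1/64) = -1*(-319/64) = 319/64 ≈ 4.9844)
√(-71085 + I*((-13 - 15)/(-26 + (-10 - 1*(-5))))) = √(-71085 + 319*((-13 - 15)/(-26 + (-10 - 1*(-5))))/64) = √(-71085 + 319*(-28/(-26 + (-10 + 5)))/64) = √(-71085 + 319*(-28/(-26 - 5))/64) = √(-71085 + 319*(-28/(-31))/64) = √(-71085 + 319*(-28*(-1/31))/64) = √(-71085 + (319/64)*(28/31)) = √(-71085 + 2233/496) = √(-35255927/496) = I*√1092933737/124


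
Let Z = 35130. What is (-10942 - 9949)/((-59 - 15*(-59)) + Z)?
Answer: -20891/35956 ≈ -0.58102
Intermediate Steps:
(-10942 - 9949)/((-59 - 15*(-59)) + Z) = (-10942 - 9949)/((-59 - 15*(-59)) + 35130) = -20891/((-59 + 885) + 35130) = -20891/(826 + 35130) = -20891/35956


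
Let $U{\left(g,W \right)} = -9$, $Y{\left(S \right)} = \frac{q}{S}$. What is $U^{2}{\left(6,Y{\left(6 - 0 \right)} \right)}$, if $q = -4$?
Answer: $81$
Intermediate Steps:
$Y{\left(S \right)} = - \frac{4}{S}$
$U^{2}{\left(6,Y{\left(6 - 0 \right)} \right)} = \left(-9\right)^{2} = 81$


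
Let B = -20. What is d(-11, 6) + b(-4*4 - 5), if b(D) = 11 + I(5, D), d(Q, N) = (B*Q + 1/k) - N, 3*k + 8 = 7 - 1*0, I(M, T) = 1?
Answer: 223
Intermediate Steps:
k = -⅓ (k = -8/3 + (7 - 1*0)/3 = -8/3 + (7 + 0)/3 = -8/3 + (⅓)*7 = -8/3 + 7/3 = -⅓ ≈ -0.33333)
d(Q, N) = -3 - N - 20*Q (d(Q, N) = (-20*Q + 1/(-⅓)) - N = (-20*Q - 3) - N = (-3 - 20*Q) - N = -3 - N - 20*Q)
b(D) = 12 (b(D) = 11 + 1 = 12)
d(-11, 6) + b(-4*4 - 5) = (-3 - 1*6 - 20*(-11)) + 12 = (-3 - 6 + 220) + 12 = 211 + 12 = 223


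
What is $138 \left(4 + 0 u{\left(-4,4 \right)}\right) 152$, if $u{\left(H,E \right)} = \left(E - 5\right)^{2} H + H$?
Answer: $83904$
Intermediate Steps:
$u{\left(H,E \right)} = H + H \left(-5 + E\right)^{2}$ ($u{\left(H,E \right)} = \left(-5 + E\right)^{2} H + H = H \left(-5 + E\right)^{2} + H = H + H \left(-5 + E\right)^{2}$)
$138 \left(4 + 0 u{\left(-4,4 \right)}\right) 152 = 138 \left(4 + 0 \left(- 4 \left(1 + \left(-5 + 4\right)^{2}\right)\right)\right) 152 = 138 \left(4 + 0 \left(- 4 \left(1 + \left(-1\right)^{2}\right)\right)\right) 152 = 138 \left(4 + 0 \left(- 4 \left(1 + 1\right)\right)\right) 152 = 138 \left(4 + 0 \left(\left(-4\right) 2\right)\right) 152 = 138 \left(4 + 0 \left(-8\right)\right) 152 = 138 \left(4 + 0\right) 152 = 138 \cdot 4 \cdot 152 = 552 \cdot 152 = 83904$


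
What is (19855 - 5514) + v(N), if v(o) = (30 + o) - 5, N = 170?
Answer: 14536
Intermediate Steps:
v(o) = 25 + o
(19855 - 5514) + v(N) = (19855 - 5514) + (25 + 170) = 14341 + 195 = 14536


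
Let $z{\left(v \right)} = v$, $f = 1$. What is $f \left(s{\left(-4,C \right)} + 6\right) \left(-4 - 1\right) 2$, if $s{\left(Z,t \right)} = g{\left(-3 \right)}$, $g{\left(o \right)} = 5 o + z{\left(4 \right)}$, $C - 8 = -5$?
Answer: $50$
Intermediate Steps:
$C = 3$ ($C = 8 - 5 = 3$)
$g{\left(o \right)} = 4 + 5 o$ ($g{\left(o \right)} = 5 o + 4 = 4 + 5 o$)
$s{\left(Z,t \right)} = -11$ ($s{\left(Z,t \right)} = 4 + 5 \left(-3\right) = 4 - 15 = -11$)
$f \left(s{\left(-4,C \right)} + 6\right) \left(-4 - 1\right) 2 = 1 \left(-11 + 6\right) \left(-4 - 1\right) 2 = 1 \left(\left(-5\right) \left(-5\right)\right) 2 = 1 \cdot 25 \cdot 2 = 25 \cdot 2 = 50$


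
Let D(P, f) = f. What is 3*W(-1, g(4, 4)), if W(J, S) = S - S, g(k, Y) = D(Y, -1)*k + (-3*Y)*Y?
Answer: 0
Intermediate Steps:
g(k, Y) = -k - 3*Y**2 (g(k, Y) = -k + (-3*Y)*Y = -k - 3*Y**2)
W(J, S) = 0
3*W(-1, g(4, 4)) = 3*0 = 0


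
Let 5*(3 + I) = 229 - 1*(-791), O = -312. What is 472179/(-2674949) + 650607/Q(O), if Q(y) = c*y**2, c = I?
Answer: -2499460587911/17446145775552 ≈ -0.14327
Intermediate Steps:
I = 201 (I = -3 + (229 - 1*(-791))/5 = -3 + (229 + 791)/5 = -3 + (1/5)*1020 = -3 + 204 = 201)
c = 201
Q(y) = 201*y**2
472179/(-2674949) + 650607/Q(O) = 472179/(-2674949) + 650607/((201*(-312)**2)) = 472179*(-1/2674949) + 650607/((201*97344)) = -472179/2674949 + 650607/19566144 = -472179/2674949 + 650607*(1/19566144) = -472179/2674949 + 216869/6522048 = -2499460587911/17446145775552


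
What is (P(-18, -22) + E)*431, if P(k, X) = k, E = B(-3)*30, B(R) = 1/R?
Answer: -12068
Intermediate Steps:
E = -10 (E = 30/(-3) = -⅓*30 = -10)
(P(-18, -22) + E)*431 = (-18 - 10)*431 = -28*431 = -12068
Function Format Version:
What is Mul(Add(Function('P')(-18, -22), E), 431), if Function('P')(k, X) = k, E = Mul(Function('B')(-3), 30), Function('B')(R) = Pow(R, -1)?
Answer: -12068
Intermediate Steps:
E = -10 (E = Mul(Pow(-3, -1), 30) = Mul(Rational(-1, 3), 30) = -10)
Mul(Add(Function('P')(-18, -22), E), 431) = Mul(Add(-18, -10), 431) = Mul(-28, 431) = -12068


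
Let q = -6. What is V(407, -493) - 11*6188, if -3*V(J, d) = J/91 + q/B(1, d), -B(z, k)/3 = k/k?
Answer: -18583153/273 ≈ -68070.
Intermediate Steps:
B(z, k) = -3 (B(z, k) = -3*k/k = -3*1 = -3)
V(J, d) = -⅔ - J/273 (V(J, d) = -(J/91 - 6/(-3))/3 = -(J*(1/91) - 6*(-⅓))/3 = -(J/91 + 2)/3 = -(2 + J/91)/3 = -⅔ - J/273)
V(407, -493) - 11*6188 = (-⅔ - 1/273*407) - 11*6188 = (-⅔ - 407/273) - 1*68068 = -589/273 - 68068 = -18583153/273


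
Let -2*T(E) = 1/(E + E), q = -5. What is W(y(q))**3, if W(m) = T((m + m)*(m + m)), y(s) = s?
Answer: -1/64000000 ≈ -1.5625e-8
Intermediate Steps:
T(E) = -1/(4*E) (T(E) = -1/(2*(E + E)) = -1/(2*E)/2 = -1/(4*E))
W(m) = -1/(16*m**2) (W(m) = -1/(4*(m + m)**2) = -1/(4*m**2)/4 = -1/(16*m**2))
W(y(q))**3 = (-1/16/(-5)**2)**3 = (-1/16*1/25)**3 = (-1/400)**3 = -1/64000000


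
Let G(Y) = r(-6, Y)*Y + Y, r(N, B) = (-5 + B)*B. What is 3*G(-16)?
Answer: -16176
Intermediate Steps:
r(N, B) = B*(-5 + B)
G(Y) = Y + Y²*(-5 + Y) (G(Y) = (Y*(-5 + Y))*Y + Y = Y²*(-5 + Y) + Y = Y + Y²*(-5 + Y))
3*G(-16) = 3*(-16*(1 - 16*(-5 - 16))) = 3*(-16*(1 - 16*(-21))) = 3*(-16*(1 + 336)) = 3*(-16*337) = 3*(-5392) = -16176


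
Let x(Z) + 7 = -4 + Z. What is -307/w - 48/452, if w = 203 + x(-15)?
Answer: -36815/20001 ≈ -1.8407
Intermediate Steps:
x(Z) = -11 + Z (x(Z) = -7 + (-4 + Z) = -11 + Z)
w = 177 (w = 203 + (-11 - 15) = 203 - 26 = 177)
-307/w - 48/452 = -307/177 - 48/452 = -307*1/177 - 48*1/452 = -307/177 - 12/113 = -36815/20001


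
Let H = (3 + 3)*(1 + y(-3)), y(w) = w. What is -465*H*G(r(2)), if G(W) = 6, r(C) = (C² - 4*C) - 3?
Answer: 33480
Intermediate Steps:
r(C) = -3 + C² - 4*C
H = -12 (H = (3 + 3)*(1 - 3) = 6*(-2) = -12)
-465*H*G(r(2)) = -(-5580)*6 = -465*(-72) = 33480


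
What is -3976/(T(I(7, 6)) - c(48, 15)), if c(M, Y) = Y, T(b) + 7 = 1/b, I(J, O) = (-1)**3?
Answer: 3976/23 ≈ 172.87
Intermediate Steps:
I(J, O) = -1
T(b) = -7 + 1/b
-3976/(T(I(7, 6)) - c(48, 15)) = -3976/((-7 + 1/(-1)) - 1*15) = -3976/((-7 - 1) - 15) = -3976/(-8 - 15) = -3976/(-23) = -3976*(-1/23) = 3976/23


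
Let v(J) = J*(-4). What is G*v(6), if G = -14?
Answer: 336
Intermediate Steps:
v(J) = -4*J
G*v(6) = -(-56)*6 = -14*(-24) = 336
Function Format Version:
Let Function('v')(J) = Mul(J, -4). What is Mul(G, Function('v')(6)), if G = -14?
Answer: 336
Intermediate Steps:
Function('v')(J) = Mul(-4, J)
Mul(G, Function('v')(6)) = Mul(-14, Mul(-4, 6)) = Mul(-14, -24) = 336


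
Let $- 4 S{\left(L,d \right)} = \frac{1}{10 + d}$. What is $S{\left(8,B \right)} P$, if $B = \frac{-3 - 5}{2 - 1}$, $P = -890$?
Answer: $\frac{445}{4} \approx 111.25$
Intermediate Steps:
$B = -8$ ($B = - \frac{8}{1} = \left(-8\right) 1 = -8$)
$S{\left(L,d \right)} = - \frac{1}{4 \left(10 + d\right)}$
$S{\left(8,B \right)} P = - \frac{1}{40 + 4 \left(-8\right)} \left(-890\right) = - \frac{1}{40 - 32} \left(-890\right) = - \frac{1}{8} \left(-890\right) = \left(-1\right) \frac{1}{8} \left(-890\right) = \left(- \frac{1}{8}\right) \left(-890\right) = \frac{445}{4}$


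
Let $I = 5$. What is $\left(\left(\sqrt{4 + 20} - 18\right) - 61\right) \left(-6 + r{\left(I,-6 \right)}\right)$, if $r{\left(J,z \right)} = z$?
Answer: $948 - 24 \sqrt{6} \approx 889.21$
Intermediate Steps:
$\left(\left(\sqrt{4 + 20} - 18\right) - 61\right) \left(-6 + r{\left(I,-6 \right)}\right) = \left(\left(\sqrt{4 + 20} - 18\right) - 61\right) \left(-6 - 6\right) = \left(\left(\sqrt{24} - 18\right) - 61\right) \left(-12\right) = \left(\left(2 \sqrt{6} - 18\right) - 61\right) \left(-12\right) = \left(\left(-18 + 2 \sqrt{6}\right) - 61\right) \left(-12\right) = \left(-79 + 2 \sqrt{6}\right) \left(-12\right) = 948 - 24 \sqrt{6}$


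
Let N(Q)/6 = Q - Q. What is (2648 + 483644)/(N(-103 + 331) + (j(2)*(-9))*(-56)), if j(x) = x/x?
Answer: 121573/126 ≈ 964.87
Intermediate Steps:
j(x) = 1
N(Q) = 0 (N(Q) = 6*(Q - Q) = 6*0 = 0)
(2648 + 483644)/(N(-103 + 331) + (j(2)*(-9))*(-56)) = (2648 + 483644)/(0 + (1*(-9))*(-56)) = 486292/(0 - 9*(-56)) = 486292/(0 + 504) = 486292/504 = 486292*(1/504) = 121573/126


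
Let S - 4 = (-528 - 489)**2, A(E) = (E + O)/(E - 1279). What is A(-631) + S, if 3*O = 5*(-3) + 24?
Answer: 987750129/955 ≈ 1.0343e+6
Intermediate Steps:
O = 3 (O = (5*(-3) + 24)/3 = (-15 + 24)/3 = (1/3)*9 = 3)
A(E) = (3 + E)/(-1279 + E) (A(E) = (E + 3)/(E - 1279) = (3 + E)/(-1279 + E))
S = 1034293 (S = 4 + (-528 - 489)**2 = 4 + (-1017)**2 = 4 + 1034289 = 1034293)
A(-631) + S = (3 - 631)/(-1279 - 631) + 1034293 = -628/(-1910) + 1034293 = -1/1910*(-628) + 1034293 = 314/955 + 1034293 = 987750129/955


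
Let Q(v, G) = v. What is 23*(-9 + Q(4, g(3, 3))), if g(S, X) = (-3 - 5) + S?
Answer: -115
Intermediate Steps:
g(S, X) = -8 + S
23*(-9 + Q(4, g(3, 3))) = 23*(-9 + 4) = 23*(-5) = -115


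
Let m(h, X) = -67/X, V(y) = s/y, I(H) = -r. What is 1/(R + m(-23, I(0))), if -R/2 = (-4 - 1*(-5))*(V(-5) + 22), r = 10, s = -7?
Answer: -10/401 ≈ -0.024938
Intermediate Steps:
I(H) = -10 (I(H) = -1*10 = -10)
V(y) = -7/y
R = -234/5 (R = -2*(-4 - 1*(-5))*(-7/(-5) + 22) = -2*(-4 + 5)*(-7*(-⅕) + 22) = -2*(7/5 + 22) = -2*117/5 = -234/5 ≈ -46.800)
1/(R + m(-23, I(0))) = 1/(-234/5 - 67/(-10)) = 1/(-234/5 - 67*(-⅒)) = 1/(-234/5 + 67/10) = 1/(-401/10) = -10/401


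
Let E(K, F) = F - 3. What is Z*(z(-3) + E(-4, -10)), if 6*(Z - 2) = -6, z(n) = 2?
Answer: -11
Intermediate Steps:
Z = 1 (Z = 2 + (1/6)*(-6) = 2 - 1 = 1)
E(K, F) = -3 + F
Z*(z(-3) + E(-4, -10)) = 1*(2 + (-3 - 10)) = 1*(2 - 13) = 1*(-11) = -11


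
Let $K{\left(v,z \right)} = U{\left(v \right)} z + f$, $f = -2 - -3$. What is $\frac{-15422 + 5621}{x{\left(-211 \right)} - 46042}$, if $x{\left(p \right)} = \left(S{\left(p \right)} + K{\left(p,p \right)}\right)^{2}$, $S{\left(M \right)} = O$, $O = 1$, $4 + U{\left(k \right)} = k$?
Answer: $- \frac{3267}{686039549} \approx -4.7621 \cdot 10^{-6}$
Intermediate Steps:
$U{\left(k \right)} = -4 + k$
$f = 1$ ($f = -2 + 3 = 1$)
$K{\left(v,z \right)} = 1 + z \left(-4 + v\right)$ ($K{\left(v,z \right)} = \left(-4 + v\right) z + 1 = z \left(-4 + v\right) + 1 = 1 + z \left(-4 + v\right)$)
$S{\left(M \right)} = 1$
$x{\left(p \right)} = \left(2 + p \left(-4 + p\right)\right)^{2}$ ($x{\left(p \right)} = \left(1 + \left(1 + p \left(-4 + p\right)\right)\right)^{2} = \left(2 + p \left(-4 + p\right)\right)^{2}$)
$\frac{-15422 + 5621}{x{\left(-211 \right)} - 46042} = \frac{-15422 + 5621}{\left(2 - 211 \left(-4 - 211\right)\right)^{2} - 46042} = - \frac{9801}{\left(2 - -45365\right)^{2} - 46042} = - \frac{9801}{\left(2 + 45365\right)^{2} - 46042} = - \frac{9801}{45367^{2} - 46042} = - \frac{9801}{2058164689 - 46042} = - \frac{9801}{2058118647} = \left(-9801\right) \frac{1}{2058118647} = - \frac{3267}{686039549}$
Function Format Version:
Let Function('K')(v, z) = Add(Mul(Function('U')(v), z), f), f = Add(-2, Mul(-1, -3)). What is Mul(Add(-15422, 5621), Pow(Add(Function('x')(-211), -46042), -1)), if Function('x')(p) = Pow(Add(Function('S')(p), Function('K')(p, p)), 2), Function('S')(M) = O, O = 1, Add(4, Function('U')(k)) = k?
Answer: Rational(-3267, 686039549) ≈ -4.7621e-6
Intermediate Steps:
Function('U')(k) = Add(-4, k)
f = 1 (f = Add(-2, 3) = 1)
Function('K')(v, z) = Add(1, Mul(z, Add(-4, v))) (Function('K')(v, z) = Add(Mul(Add(-4, v), z), 1) = Add(Mul(z, Add(-4, v)), 1) = Add(1, Mul(z, Add(-4, v))))
Function('S')(M) = 1
Function('x')(p) = Pow(Add(2, Mul(p, Add(-4, p))), 2) (Function('x')(p) = Pow(Add(1, Add(1, Mul(p, Add(-4, p)))), 2) = Pow(Add(2, Mul(p, Add(-4, p))), 2))
Mul(Add(-15422, 5621), Pow(Add(Function('x')(-211), -46042), -1)) = Mul(Add(-15422, 5621), Pow(Add(Pow(Add(2, Mul(-211, Add(-4, -211))), 2), -46042), -1)) = Mul(-9801, Pow(Add(Pow(Add(2, Mul(-211, -215)), 2), -46042), -1)) = Mul(-9801, Pow(Add(Pow(Add(2, 45365), 2), -46042), -1)) = Mul(-9801, Pow(Add(Pow(45367, 2), -46042), -1)) = Mul(-9801, Pow(Add(2058164689, -46042), -1)) = Mul(-9801, Pow(2058118647, -1)) = Mul(-9801, Rational(1, 2058118647)) = Rational(-3267, 686039549)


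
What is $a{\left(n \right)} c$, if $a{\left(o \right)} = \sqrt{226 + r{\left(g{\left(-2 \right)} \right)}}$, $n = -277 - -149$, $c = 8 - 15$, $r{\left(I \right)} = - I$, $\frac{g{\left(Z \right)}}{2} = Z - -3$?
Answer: $- 28 \sqrt{14} \approx -104.77$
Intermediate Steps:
$g{\left(Z \right)} = 6 + 2 Z$ ($g{\left(Z \right)} = 2 \left(Z - -3\right) = 2 \left(Z + 3\right) = 2 \left(3 + Z\right) = 6 + 2 Z$)
$c = -7$
$n = -128$ ($n = -277 + 149 = -128$)
$a{\left(o \right)} = 4 \sqrt{14}$ ($a{\left(o \right)} = \sqrt{226 - \left(6 + 2 \left(-2\right)\right)} = \sqrt{226 - \left(6 - 4\right)} = \sqrt{226 - 2} = \sqrt{224} = 4 \sqrt{14}$)
$a{\left(n \right)} c = 4 \sqrt{14} \left(-7\right) = - 28 \sqrt{14}$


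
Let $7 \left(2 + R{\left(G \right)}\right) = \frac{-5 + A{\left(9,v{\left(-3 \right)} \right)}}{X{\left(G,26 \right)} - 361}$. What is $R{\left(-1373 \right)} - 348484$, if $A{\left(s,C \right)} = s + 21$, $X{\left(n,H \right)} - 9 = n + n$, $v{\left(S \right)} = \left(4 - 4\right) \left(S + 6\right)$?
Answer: $- \frac{7557267421}{21686} \approx -3.4849 \cdot 10^{5}$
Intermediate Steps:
$v{\left(S \right)} = 0$ ($v{\left(S \right)} = 0 \left(6 + S\right) = 0$)
$X{\left(n,H \right)} = 9 + 2 n$ ($X{\left(n,H \right)} = 9 + \left(n + n\right) = 9 + 2 n$)
$A{\left(s,C \right)} = 21 + s$
$R{\left(G \right)} = -2 + \frac{25}{7 \left(-352 + 2 G\right)}$ ($R{\left(G \right)} = -2 + \frac{\left(-5 + \left(21 + 9\right)\right) \frac{1}{\left(9 + 2 G\right) - 361}}{7} = -2 + \frac{\left(-5 + 30\right) \frac{1}{-352 + 2 G}}{7} = -2 + \frac{25 \frac{1}{-352 + 2 G}}{7} = -2 + \frac{25}{7 \left(-352 + 2 G\right)}$)
$R{\left(-1373 \right)} - 348484 = \frac{4953 - -38444}{14 \left(-176 - 1373\right)} - 348484 = \frac{4953 + 38444}{14 \left(-1549\right)} - 348484 = \frac{1}{14} \left(- \frac{1}{1549}\right) 43397 - 348484 = - \frac{43397}{21686} - 348484 = - \frac{7557267421}{21686}$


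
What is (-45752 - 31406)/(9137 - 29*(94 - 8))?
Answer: -77158/6643 ≈ -11.615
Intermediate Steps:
(-45752 - 31406)/(9137 - 29*(94 - 8)) = -77158/(9137 - 29*86) = -77158/(9137 - 2494) = -77158/6643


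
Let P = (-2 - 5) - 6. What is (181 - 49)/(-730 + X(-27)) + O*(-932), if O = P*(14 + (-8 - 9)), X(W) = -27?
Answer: -27515568/757 ≈ -36348.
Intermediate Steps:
P = -13 (P = -7 - 6 = -13)
O = 39 (O = -13*(14 + (-8 - 9)) = -13*(14 - 17) = -13*(-3) = 39)
(181 - 49)/(-730 + X(-27)) + O*(-932) = (181 - 49)/(-730 - 27) + 39*(-932) = 132/(-757) - 36348 = 132*(-1/757) - 36348 = -132/757 - 36348 = -27515568/757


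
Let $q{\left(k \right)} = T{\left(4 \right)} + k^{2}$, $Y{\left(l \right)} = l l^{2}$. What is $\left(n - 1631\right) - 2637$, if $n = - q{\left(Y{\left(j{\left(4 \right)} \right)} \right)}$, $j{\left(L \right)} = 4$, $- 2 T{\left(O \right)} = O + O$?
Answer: $-8360$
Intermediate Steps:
$T{\left(O \right)} = - O$ ($T{\left(O \right)} = - \frac{O + O}{2} = - \frac{2 O}{2} = - O$)
$Y{\left(l \right)} = l^{3}$
$q{\left(k \right)} = -4 + k^{2}$ ($q{\left(k \right)} = \left(-1\right) 4 + k^{2} = -4 + k^{2}$)
$n = -4092$ ($n = - (-4 + \left(4^{3}\right)^{2}) = - (-4 + 64^{2}) = - (-4 + 4096) = \left(-1\right) 4092 = -4092$)
$\left(n - 1631\right) - 2637 = \left(-4092 - 1631\right) - 2637 = -5723 - 2637 = -8360$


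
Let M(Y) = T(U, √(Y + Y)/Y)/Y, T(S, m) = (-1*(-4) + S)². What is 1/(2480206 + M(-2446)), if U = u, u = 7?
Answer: 2446/6066583755 ≈ 4.0319e-7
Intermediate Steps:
U = 7
T(S, m) = (4 + S)²
M(Y) = 121/Y (M(Y) = (4 + 7)²/Y = 11²/Y = 121/Y)
1/(2480206 + M(-2446)) = 1/(2480206 + 121/(-2446)) = 1/(2480206 + 121*(-1/2446)) = 1/(2480206 - 121/2446) = 1/(6066583755/2446) = 2446/6066583755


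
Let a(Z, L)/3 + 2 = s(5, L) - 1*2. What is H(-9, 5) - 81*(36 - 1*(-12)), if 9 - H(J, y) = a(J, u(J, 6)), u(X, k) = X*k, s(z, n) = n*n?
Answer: -12615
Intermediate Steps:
s(z, n) = n²
a(Z, L) = -12 + 3*L² (a(Z, L) = -6 + 3*(L² - 1*2) = -6 + 3*(L² - 2) = -6 + 3*(-2 + L²) = -6 + (-6 + 3*L²) = -12 + 3*L²)
H(J, y) = 21 - 108*J² (H(J, y) = 9 - (-12 + 3*(J*6)²) = 9 - (-12 + 3*(6*J)²) = 9 - (-12 + 3*(36*J²)) = 9 - (-12 + 108*J²) = 9 + (12 - 108*J²) = 21 - 108*J²)
H(-9, 5) - 81*(36 - 1*(-12)) = (21 - 108*(-9)²) - 81*(36 - 1*(-12)) = (21 - 108*81) - 81*(36 + 12) = (21 - 8748) - 81*48 = -8727 - 3888 = -12615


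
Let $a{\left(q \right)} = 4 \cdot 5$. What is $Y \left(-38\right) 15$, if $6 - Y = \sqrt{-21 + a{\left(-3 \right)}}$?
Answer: $-3420 + 570 i \approx -3420.0 + 570.0 i$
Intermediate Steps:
$a{\left(q \right)} = 20$
$Y = 6 - i$ ($Y = 6 - \sqrt{-21 + 20} = 6 - \sqrt{-1} = 6 - i \approx 6.0 - 1.0 i$)
$Y \left(-38\right) 15 = \left(6 - i\right) \left(-38\right) 15 = \left(-228 + 38 i\right) 15 = -3420 + 570 i$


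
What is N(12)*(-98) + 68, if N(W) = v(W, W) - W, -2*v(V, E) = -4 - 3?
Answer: 901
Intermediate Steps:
v(V, E) = 7/2 (v(V, E) = -(-4 - 3)/2 = -½*(-7) = 7/2)
N(W) = 7/2 - W
N(12)*(-98) + 68 = (7/2 - 1*12)*(-98) + 68 = (7/2 - 12)*(-98) + 68 = -17/2*(-98) + 68 = 833 + 68 = 901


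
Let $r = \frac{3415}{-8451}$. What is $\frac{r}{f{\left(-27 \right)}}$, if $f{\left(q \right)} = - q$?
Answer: $- \frac{3415}{228177} \approx -0.014966$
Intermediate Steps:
$r = - \frac{3415}{8451}$ ($r = 3415 \left(- \frac{1}{8451}\right) = - \frac{3415}{8451} \approx -0.40409$)
$\frac{r}{f{\left(-27 \right)}} = - \frac{3415}{8451 \left(\left(-1\right) \left(-27\right)\right)} = - \frac{3415}{8451 \cdot 27} = \left(- \frac{3415}{8451}\right) \frac{1}{27} = - \frac{3415}{228177}$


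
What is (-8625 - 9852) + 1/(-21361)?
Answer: -394687198/21361 ≈ -18477.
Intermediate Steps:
(-8625 - 9852) + 1/(-21361) = -18477 - 1/21361 = -394687198/21361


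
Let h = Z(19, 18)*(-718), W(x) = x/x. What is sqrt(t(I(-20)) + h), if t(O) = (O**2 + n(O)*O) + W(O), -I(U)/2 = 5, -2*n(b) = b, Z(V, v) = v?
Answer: I*sqrt(12873) ≈ 113.46*I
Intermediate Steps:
n(b) = -b/2
I(U) = -10 (I(U) = -2*5 = -10)
W(x) = 1
t(O) = 1 + O**2/2 (t(O) = (O**2 + (-O/2)*O) + 1 = (O**2 - O**2/2) + 1 = O**2/2 + 1 = 1 + O**2/2)
h = -12924 (h = 18*(-718) = -12924)
sqrt(t(I(-20)) + h) = sqrt((1 + (1/2)*(-10)**2) - 12924) = sqrt((1 + (1/2)*100) - 12924) = sqrt((1 + 50) - 12924) = sqrt(51 - 12924) = sqrt(-12873) = I*sqrt(12873)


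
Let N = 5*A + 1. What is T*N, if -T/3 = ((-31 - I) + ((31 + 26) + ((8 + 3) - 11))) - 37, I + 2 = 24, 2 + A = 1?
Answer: -396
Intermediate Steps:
A = -1 (A = -2 + 1 = -1)
I = 22 (I = -2 + 24 = 22)
N = -4 (N = 5*(-1) + 1 = -5 + 1 = -4)
T = 99 (T = -3*(((-31 - 1*22) + ((31 + 26) + ((8 + 3) - 11))) - 37) = -3*(((-31 - 22) + (57 + (11 - 11))) - 37) = -3*((-53 + (57 + 0)) - 37) = -3*((-53 + 57) - 37) = -3*(4 - 37) = -3*(-33) = 99)
T*N = 99*(-4) = -396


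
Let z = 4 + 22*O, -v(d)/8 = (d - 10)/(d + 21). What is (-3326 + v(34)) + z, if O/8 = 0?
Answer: -182902/55 ≈ -3325.5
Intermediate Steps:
O = 0 (O = 8*0 = 0)
v(d) = -8*(-10 + d)/(21 + d) (v(d) = -8*(d - 10)/(d + 21) = -8*(-10 + d)/(21 + d))
z = 4 (z = 4 + 22*0 = 4 + 0 = 4)
(-3326 + v(34)) + z = (-3326 + 8*(10 - 1*34)/(21 + 34)) + 4 = (-3326 + 8*(10 - 34)/55) + 4 = (-3326 + 8*(1/55)*(-24)) + 4 = (-3326 - 192/55) + 4 = -183122/55 + 4 = -182902/55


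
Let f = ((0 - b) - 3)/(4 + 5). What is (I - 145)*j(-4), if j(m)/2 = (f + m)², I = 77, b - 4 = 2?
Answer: -3400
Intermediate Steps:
b = 6 (b = 4 + 2 = 6)
f = -1 (f = ((0 - 1*6) - 3)/(4 + 5) = ((0 - 6) - 3)/9 = (-6 - 3)*(⅑) = -9*⅑ = -1)
j(m) = 2*(-1 + m)²
(I - 145)*j(-4) = (77 - 145)*(2*(-1 - 4)²) = -136*(-5)² = -136*25 = -68*50 = -3400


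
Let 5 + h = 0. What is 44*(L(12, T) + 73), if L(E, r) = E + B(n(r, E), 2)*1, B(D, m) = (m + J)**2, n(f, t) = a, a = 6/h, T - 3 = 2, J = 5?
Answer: 5896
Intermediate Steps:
h = -5 (h = -5 + 0 = -5)
T = 5 (T = 3 + 2 = 5)
a = -6/5 (a = 6/(-5) = 6*(-1/5) = -6/5 ≈ -1.2000)
n(f, t) = -6/5
B(D, m) = (5 + m)**2 (B(D, m) = (m + 5)**2 = (5 + m)**2)
L(E, r) = 49 + E (L(E, r) = E + (5 + 2)**2*1 = E + 7**2*1 = E + 49*1 = E + 49 = 49 + E)
44*(L(12, T) + 73) = 44*((49 + 12) + 73) = 44*(61 + 73) = 44*134 = 5896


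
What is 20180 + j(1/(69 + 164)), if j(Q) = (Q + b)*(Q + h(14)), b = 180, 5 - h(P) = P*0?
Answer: 1144455226/54289 ≈ 21081.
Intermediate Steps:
h(P) = 5 (h(P) = 5 - P*0 = 5 - 1*0 = 5 + 0 = 5)
j(Q) = (5 + Q)*(180 + Q) (j(Q) = (Q + 180)*(Q + 5) = (180 + Q)*(5 + Q) = (5 + Q)*(180 + Q))
20180 + j(1/(69 + 164)) = 20180 + (900 + (1/(69 + 164))**2 + 185/(69 + 164)) = 20180 + (900 + (1/233)**2 + 185/233) = 20180 + (900 + (1/233)**2 + 185*(1/233)) = 20180 + (900 + 1/54289 + 185/233) = 20180 + 48903206/54289 = 1144455226/54289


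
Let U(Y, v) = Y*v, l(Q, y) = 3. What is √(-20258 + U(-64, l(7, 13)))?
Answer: 5*I*√818 ≈ 143.0*I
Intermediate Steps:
√(-20258 + U(-64, l(7, 13))) = √(-20258 - 64*3) = √(-20258 - 192) = √(-20450) = 5*I*√818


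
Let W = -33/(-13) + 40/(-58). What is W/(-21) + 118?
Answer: 933509/7917 ≈ 117.91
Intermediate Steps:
W = 697/377 (W = -33*(-1/13) + 40*(-1/58) = 33/13 - 20/29 = 697/377 ≈ 1.8488)
W/(-21) + 118 = (697/377)/(-21) + 118 = -1/21*697/377 + 118 = -697/7917 + 118 = 933509/7917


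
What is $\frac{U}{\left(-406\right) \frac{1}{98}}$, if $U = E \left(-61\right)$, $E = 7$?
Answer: $\frac{2989}{29} \approx 103.07$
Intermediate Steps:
$U = -427$ ($U = 7 \left(-61\right) = -427$)
$\frac{U}{\left(-406\right) \frac{1}{98}} = - \frac{427}{\left(-406\right) \frac{1}{98}} = - \frac{427}{- \frac{29}{7}} = \left(-427\right) \left(- \frac{7}{29}\right) = \frac{2989}{29}$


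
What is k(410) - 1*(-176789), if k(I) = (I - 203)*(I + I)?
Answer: 346529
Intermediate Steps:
k(I) = 2*I*(-203 + I) (k(I) = (-203 + I)*(2*I) = 2*I*(-203 + I))
k(410) - 1*(-176789) = 2*410*(-203 + 410) - 1*(-176789) = 2*410*207 + 176789 = 169740 + 176789 = 346529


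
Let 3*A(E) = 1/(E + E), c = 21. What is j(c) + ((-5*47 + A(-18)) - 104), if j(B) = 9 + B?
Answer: -33373/108 ≈ -309.01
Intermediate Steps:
A(E) = 1/(6*E) (A(E) = 1/(3*(E + E)) = 1/(3*((2*E))) = (1/(2*E))/3 = 1/(6*E))
j(c) + ((-5*47 + A(-18)) - 104) = (9 + 21) + ((-5*47 + (⅙)/(-18)) - 104) = 30 + ((-235 + (⅙)*(-1/18)) - 104) = 30 + ((-235 - 1/108) - 104) = 30 + (-25381/108 - 104) = 30 - 36613/108 = -33373/108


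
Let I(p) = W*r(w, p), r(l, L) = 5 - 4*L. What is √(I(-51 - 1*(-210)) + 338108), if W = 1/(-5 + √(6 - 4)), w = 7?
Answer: √(178931697 + 14513*√2)/23 ≈ 581.62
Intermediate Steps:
W = 1/(-5 + √2) ≈ -0.27888
I(p) = (5 - 4*p)*(-5/23 - √2/23) (I(p) = (-5/23 - √2/23)*(5 - 4*p) = (5 - 4*p)*(-5/23 - √2/23))
√(I(-51 - 1*(-210)) + 338108) = √((-5 + 4*(-51 - 1*(-210)))*(5 + √2)/23 + 338108) = √((-5 + 4*(-51 + 210))*(5 + √2)/23 + 338108) = √((-5 + 4*159)*(5 + √2)/23 + 338108) = √((-5 + 636)*(5 + √2)/23 + 338108) = √((1/23)*631*(5 + √2) + 338108) = √((3155/23 + 631*√2/23) + 338108) = √(7779639/23 + 631*√2/23)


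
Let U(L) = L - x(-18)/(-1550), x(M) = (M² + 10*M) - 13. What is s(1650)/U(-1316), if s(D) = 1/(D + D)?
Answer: -31/134618154 ≈ -2.3028e-7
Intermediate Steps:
x(M) = -13 + M² + 10*M
s(D) = 1/(2*D)
U(L) = 131/1550 + L (U(L) = L - (-13 + (-18)² + 10*(-18))/(-1550) = L - (-13 + 324 - 180)*(-1)/1550 = L - 131*(-1)/1550 = L - 1*(-131/1550) = L + 131/1550 = 131/1550 + L)
s(1650)/U(-1316) = ((½)/1650)/(131/1550 - 1316) = ((½)*(1/1650))/(-2039669/1550) = (1/3300)*(-1550/2039669) = -31/134618154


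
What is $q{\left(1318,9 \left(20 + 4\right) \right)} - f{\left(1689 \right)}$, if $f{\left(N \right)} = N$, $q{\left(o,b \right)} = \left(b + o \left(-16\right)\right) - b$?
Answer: $-22777$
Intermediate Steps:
$q{\left(o,b \right)} = - 16 o$ ($q{\left(o,b \right)} = \left(b - 16 o\right) - b = - 16 o$)
$q{\left(1318,9 \left(20 + 4\right) \right)} - f{\left(1689 \right)} = \left(-16\right) 1318 - 1689 = -21088 - 1689 = -22777$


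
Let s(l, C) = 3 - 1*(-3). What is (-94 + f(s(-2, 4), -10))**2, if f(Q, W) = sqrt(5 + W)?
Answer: (94 - I*sqrt(5))**2 ≈ 8831.0 - 420.38*I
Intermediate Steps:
s(l, C) = 6 (s(l, C) = 3 + 3 = 6)
(-94 + f(s(-2, 4), -10))**2 = (-94 + sqrt(5 - 10))**2 = (-94 + sqrt(-5))**2 = (-94 + I*sqrt(5))**2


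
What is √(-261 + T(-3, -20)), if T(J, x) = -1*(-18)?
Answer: 9*I*√3 ≈ 15.588*I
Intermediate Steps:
T(J, x) = 18
√(-261 + T(-3, -20)) = √(-261 + 18) = √(-243) = 9*I*√3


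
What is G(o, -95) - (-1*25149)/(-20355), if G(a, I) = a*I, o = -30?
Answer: 19328867/6785 ≈ 2848.8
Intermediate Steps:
G(a, I) = I*a
G(o, -95) - (-1*25149)/(-20355) = -95*(-30) - (-1*25149)/(-20355) = 2850 - (-25149)*(-1)/20355 = 2850 - 1*8383/6785 = 2850 - 8383/6785 = 19328867/6785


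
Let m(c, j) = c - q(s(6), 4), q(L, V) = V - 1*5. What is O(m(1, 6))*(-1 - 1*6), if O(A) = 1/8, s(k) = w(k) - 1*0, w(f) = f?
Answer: -7/8 ≈ -0.87500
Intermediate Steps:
s(k) = k (s(k) = k - 1*0 = k + 0 = k)
q(L, V) = -5 + V (q(L, V) = V - 5 = -5 + V)
m(c, j) = 1 + c (m(c, j) = c - (-5 + 4) = c - 1*(-1) = c + 1 = 1 + c)
O(A) = 1/8
O(m(1, 6))*(-1 - 1*6) = (-1 - 1*6)/8 = (-1 - 6)/8 = (1/8)*(-7) = -7/8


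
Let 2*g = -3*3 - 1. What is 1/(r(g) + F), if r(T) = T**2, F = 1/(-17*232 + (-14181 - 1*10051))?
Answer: 28176/704399 ≈ 0.040000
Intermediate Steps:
F = -1/28176 (F = 1/(-3944 + (-14181 - 10051)) = 1/(-3944 - 24232) = 1/(-28176) = -1/28176 ≈ -3.5491e-5)
g = -5 (g = (-3*3 - 1)/2 = (-9 - 1)/2 = (1/2)*(-10) = -5)
1/(r(g) + F) = 1/((-5)**2 - 1/28176) = 1/(25 - 1/28176) = 1/(704399/28176) = 28176/704399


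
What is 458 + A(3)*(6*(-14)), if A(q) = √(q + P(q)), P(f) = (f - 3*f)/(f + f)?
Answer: 458 - 84*√2 ≈ 339.21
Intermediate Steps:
P(f) = -1 (P(f) = (-2*f)/((2*f)) = (-2*f)*(1/(2*f)) = -1)
A(q) = √(-1 + q) (A(q) = √(q - 1) = √(-1 + q))
458 + A(3)*(6*(-14)) = 458 + √(-1 + 3)*(6*(-14)) = 458 + √2*(-84) = 458 - 84*√2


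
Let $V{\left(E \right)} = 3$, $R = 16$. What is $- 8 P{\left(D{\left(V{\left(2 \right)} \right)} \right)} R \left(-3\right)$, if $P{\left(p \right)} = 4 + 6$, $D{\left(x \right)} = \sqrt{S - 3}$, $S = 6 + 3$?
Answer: $3840$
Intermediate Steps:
$S = 9$
$D{\left(x \right)} = \sqrt{6}$ ($D{\left(x \right)} = \sqrt{9 - 3} = \sqrt{6}$)
$P{\left(p \right)} = 10$
$- 8 P{\left(D{\left(V{\left(2 \right)} \right)} \right)} R \left(-3\right) = \left(-8\right) 10 \cdot 16 \left(-3\right) = \left(-80\right) 16 \left(-3\right) = \left(-1280\right) \left(-3\right) = 3840$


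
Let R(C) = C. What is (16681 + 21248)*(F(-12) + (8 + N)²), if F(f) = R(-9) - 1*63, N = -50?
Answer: 64175868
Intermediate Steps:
F(f) = -72 (F(f) = -9 - 1*63 = -9 - 63 = -72)
(16681 + 21248)*(F(-12) + (8 + N)²) = (16681 + 21248)*(-72 + (8 - 50)²) = 37929*(-72 + (-42)²) = 37929*(-72 + 1764) = 37929*1692 = 64175868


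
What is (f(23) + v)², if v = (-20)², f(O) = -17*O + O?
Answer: 1024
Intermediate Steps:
f(O) = -16*O
v = 400
(f(23) + v)² = (-16*23 + 400)² = (-368 + 400)² = 32² = 1024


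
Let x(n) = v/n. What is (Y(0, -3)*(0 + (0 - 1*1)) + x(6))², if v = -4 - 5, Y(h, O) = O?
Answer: 9/4 ≈ 2.2500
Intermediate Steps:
v = -9
x(n) = -9/n
(Y(0, -3)*(0 + (0 - 1*1)) + x(6))² = (-3*(0 + (0 - 1*1)) - 9/6)² = (-3*(0 + (0 - 1)) - 9*⅙)² = (-3*(0 - 1) - 3/2)² = (-3*(-1) - 3/2)² = (3 - 3/2)² = (3/2)² = 9/4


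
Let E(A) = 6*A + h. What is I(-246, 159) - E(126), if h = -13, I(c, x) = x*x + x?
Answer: 24697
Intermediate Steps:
I(c, x) = x + x² (I(c, x) = x² + x = x + x²)
E(A) = -13 + 6*A (E(A) = 6*A - 13 = -13 + 6*A)
I(-246, 159) - E(126) = 159*(1 + 159) - (-13 + 6*126) = 159*160 - (-13 + 756) = 25440 - 1*743 = 25440 - 743 = 24697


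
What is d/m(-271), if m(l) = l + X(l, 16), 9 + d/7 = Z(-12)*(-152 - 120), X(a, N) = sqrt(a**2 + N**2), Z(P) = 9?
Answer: -4660929/256 - 17199*sqrt(73697)/256 ≈ -36445.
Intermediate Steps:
X(a, N) = sqrt(N**2 + a**2)
d = -17199 (d = -63 + 7*(9*(-152 - 120)) = -63 + 7*(9*(-272)) = -63 + 7*(-2448) = -63 - 17136 = -17199)
m(l) = l + sqrt(256 + l**2) (m(l) = l + sqrt(16**2 + l**2) = l + sqrt(256 + l**2))
d/m(-271) = -17199/(-271 + sqrt(256 + (-271)**2)) = -17199/(-271 + sqrt(256 + 73441)) = -17199/(-271 + sqrt(73697))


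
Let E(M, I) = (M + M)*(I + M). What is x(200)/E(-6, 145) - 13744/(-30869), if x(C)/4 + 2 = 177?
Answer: 329173/12872373 ≈ 0.025572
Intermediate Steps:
E(M, I) = 2*M*(I + M) (E(M, I) = (2*M)*(I + M) = 2*M*(I + M))
x(C) = 700 (x(C) = -8 + 4*177 = -8 + 708 = 700)
x(200)/E(-6, 145) - 13744/(-30869) = 700/((2*(-6)*(145 - 6))) - 13744/(-30869) = 700/((2*(-6)*139)) - 13744*(-1/30869) = 700/(-1668) + 13744/30869 = 700*(-1/1668) + 13744/30869 = -175/417 + 13744/30869 = 329173/12872373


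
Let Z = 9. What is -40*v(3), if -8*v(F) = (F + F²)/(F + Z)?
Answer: 5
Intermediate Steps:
v(F) = -(F + F²)/(8*(9 + F)) (v(F) = -(F + F²)/(8*(F + 9)) = -(F + F²)/(8*(9 + F)))
-40*v(3) = -(-40)*3*(1 + 3)/(72 + 8*3) = -(-40)*3*4/(72 + 24) = -(-40)*3*4/96 = -40*(-⅛) = 5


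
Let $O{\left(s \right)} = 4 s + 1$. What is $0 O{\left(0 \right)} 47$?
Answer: $0$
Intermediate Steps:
$O{\left(s \right)} = 1 + 4 s$
$0 O{\left(0 \right)} 47 = 0 \left(1 + 4 \cdot 0\right) 47 = 0 \left(1 + 0\right) 47 = 0 \cdot 1 \cdot 47 = 0 \cdot 47 = 0$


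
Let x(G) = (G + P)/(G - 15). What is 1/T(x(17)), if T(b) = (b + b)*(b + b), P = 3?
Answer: 1/400 ≈ 0.0025000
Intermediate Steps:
x(G) = (3 + G)/(-15 + G) (x(G) = (G + 3)/(G - 15) = (3 + G)/(-15 + G))
T(b) = 4*b² (T(b) = (2*b)*(2*b) = 4*b²)
1/T(x(17)) = 1/(4*((3 + 17)/(-15 + 17))²) = 1/(4*(20/2)²) = 1/(4*((½)*20)²) = 1/(4*10²) = 1/(4*100) = 1/400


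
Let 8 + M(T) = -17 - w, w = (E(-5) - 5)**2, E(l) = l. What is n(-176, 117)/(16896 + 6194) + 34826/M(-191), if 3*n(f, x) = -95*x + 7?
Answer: -241378552/865875 ≈ -278.77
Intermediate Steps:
n(f, x) = 7/3 - 95*x/3 (n(f, x) = (-95*x + 7)/3 = (7 - 95*x)/3 = 7/3 - 95*x/3)
w = 100 (w = (-5 - 5)**2 = (-10)**2 = 100)
M(T) = -125 (M(T) = -8 + (-17 - 1*100) = -8 + (-17 - 100) = -8 - 117 = -125)
n(-176, 117)/(16896 + 6194) + 34826/M(-191) = (7/3 - 95/3*117)/(16896 + 6194) + 34826/(-125) = (7/3 - 3705)/23090 + 34826*(-1/125) = -11108/3*1/23090 - 34826/125 = -5554/34635 - 34826/125 = -241378552/865875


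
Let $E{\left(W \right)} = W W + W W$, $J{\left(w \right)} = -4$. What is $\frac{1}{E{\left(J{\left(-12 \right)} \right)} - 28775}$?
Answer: $- \frac{1}{28743} \approx -3.4791 \cdot 10^{-5}$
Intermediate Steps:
$E{\left(W \right)} = 2 W^{2}$ ($E{\left(W \right)} = W^{2} + W^{2} = 2 W^{2}$)
$\frac{1}{E{\left(J{\left(-12 \right)} \right)} - 28775} = \frac{1}{2 \left(-4\right)^{2} - 28775} = \frac{1}{2 \cdot 16 - 28775} = \frac{1}{32 - 28775} = \frac{1}{-28743} = - \frac{1}{28743}$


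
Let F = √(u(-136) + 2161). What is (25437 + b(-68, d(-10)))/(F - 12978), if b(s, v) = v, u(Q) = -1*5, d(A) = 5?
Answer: -11792367/6015226 - 12721*√11/6015226 ≈ -1.9674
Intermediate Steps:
u(Q) = -5
F = 14*√11 (F = √(-5 + 2161) = √2156 = 14*√11 ≈ 46.433)
(25437 + b(-68, d(-10)))/(F - 12978) = (25437 + 5)/(14*√11 - 12978) = 25442/(-12978 + 14*√11)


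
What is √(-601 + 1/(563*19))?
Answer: 4*I*√4298118782/10697 ≈ 24.515*I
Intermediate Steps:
√(-601 + 1/(563*19)) = √(-601 + 1/10697) = √(-6428896/10697) = 4*I*√4298118782/10697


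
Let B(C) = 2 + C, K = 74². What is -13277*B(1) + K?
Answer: -34355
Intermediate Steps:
K = 5476
-13277*B(1) + K = -13277*(2 + 1) + 5476 = -13277*3 + 5476 = -39831 + 5476 = -34355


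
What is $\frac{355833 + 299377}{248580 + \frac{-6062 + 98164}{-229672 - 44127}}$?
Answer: $\frac{89697921395}{34030431659} \approx 2.6358$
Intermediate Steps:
$\frac{355833 + 299377}{248580 + \frac{-6062 + 98164}{-229672 - 44127}} = \frac{655210}{248580 + \frac{92102}{-273799}} = \frac{655210}{248580 + 92102 \left(- \frac{1}{273799}\right)} = \frac{655210}{248580 - \frac{92102}{273799}} = \frac{655210}{\frac{68060863318}{273799}} = 655210 \cdot \frac{273799}{68060863318} = \frac{89697921395}{34030431659}$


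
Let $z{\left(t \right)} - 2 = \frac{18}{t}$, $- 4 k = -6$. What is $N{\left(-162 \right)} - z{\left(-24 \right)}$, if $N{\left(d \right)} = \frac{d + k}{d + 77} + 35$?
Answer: $\frac{12117}{340} \approx 35.638$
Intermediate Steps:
$k = \frac{3}{2}$ ($k = \left(- \frac{1}{4}\right) \left(-6\right) = \frac{3}{2} \approx 1.5$)
$z{\left(t \right)} = 2 + \frac{18}{t}$
$N{\left(d \right)} = 35 + \frac{\frac{3}{2} + d}{77 + d}$ ($N{\left(d \right)} = \frac{d + \frac{3}{2}}{d + 77} + 35 = \frac{\frac{3}{2} + d}{77 + d} + 35 = 35 + \frac{\frac{3}{2} + d}{77 + d}$)
$N{\left(-162 \right)} - z{\left(-24 \right)} = \frac{5393 + 72 \left(-162\right)}{2 \left(77 - 162\right)} - \left(2 + \frac{18}{-24}\right) = \frac{5393 - 11664}{2 \left(-85\right)} - \left(2 + 18 \left(- \frac{1}{24}\right)\right) = \frac{1}{2} \left(- \frac{1}{85}\right) \left(-6271\right) - \left(2 - \frac{3}{4}\right) = \frac{6271}{170} - \frac{5}{4} = \frac{12117}{340}$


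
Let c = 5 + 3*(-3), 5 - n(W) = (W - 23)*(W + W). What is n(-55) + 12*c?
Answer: -8623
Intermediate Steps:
n(W) = 5 - 2*W*(-23 + W) (n(W) = 5 - (W - 23)*(W + W) = 5 - (-23 + W)*2*W = 5 - 2*W*(-23 + W))
c = -4 (c = 5 - 9 = -4)
n(-55) + 12*c = (5 - 2*(-55)**2 + 46*(-55)) + 12*(-4) = (5 - 2*3025 - 2530) - 48 = (5 - 6050 - 2530) - 48 = -8575 - 48 = -8623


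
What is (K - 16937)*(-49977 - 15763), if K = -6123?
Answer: 1515964400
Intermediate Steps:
(K - 16937)*(-49977 - 15763) = (-6123 - 16937)*(-49977 - 15763) = -23060*(-65740) = 1515964400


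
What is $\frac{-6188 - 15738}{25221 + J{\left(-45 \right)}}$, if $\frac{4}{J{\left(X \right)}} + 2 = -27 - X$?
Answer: $- \frac{87704}{100885} \approx -0.86935$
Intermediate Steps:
$J{\left(X \right)} = \frac{4}{-29 - X}$ ($J{\left(X \right)} = \frac{4}{-2 - \left(27 + X\right)} = \frac{4}{-29 - X}$)
$\frac{-6188 - 15738}{25221 + J{\left(-45 \right)}} = \frac{-6188 - 15738}{25221 - \frac{4}{29 - 45}} = - \frac{21926}{25221 - \frac{4}{-16}} = - \frac{21926}{25221 - - \frac{1}{4}} = - \frac{21926}{25221 + \frac{1}{4}} = - \frac{21926}{\frac{100885}{4}} = \left(-21926\right) \frac{4}{100885} = - \frac{87704}{100885}$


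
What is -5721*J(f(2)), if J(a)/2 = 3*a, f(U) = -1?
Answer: 34326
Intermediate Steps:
J(a) = 6*a (J(a) = 2*(3*a) = 6*a)
-5721*J(f(2)) = -34326*(-1) = -5721*(-6) = 34326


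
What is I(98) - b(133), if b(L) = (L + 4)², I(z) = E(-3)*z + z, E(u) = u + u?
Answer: -19259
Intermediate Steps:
E(u) = 2*u
I(z) = -5*z (I(z) = (2*(-3))*z + z = -6*z + z = -5*z)
b(L) = (4 + L)²
I(98) - b(133) = -5*98 - (4 + 133)² = -490 - 1*137² = -490 - 1*18769 = -490 - 18769 = -19259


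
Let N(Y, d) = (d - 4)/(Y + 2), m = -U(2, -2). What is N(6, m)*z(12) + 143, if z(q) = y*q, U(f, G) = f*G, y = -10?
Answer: 143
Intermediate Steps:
U(f, G) = G*f
m = 4 (m = -(-2)*2 = -1*(-4) = 4)
N(Y, d) = (-4 + d)/(2 + Y)
z(q) = -10*q
N(6, m)*z(12) + 143 = ((-4 + 4)/(2 + 6))*(-10*12) + 143 = (0/8)*(-120) + 143 = ((⅛)*0)*(-120) + 143 = 0*(-120) + 143 = 0 + 143 = 143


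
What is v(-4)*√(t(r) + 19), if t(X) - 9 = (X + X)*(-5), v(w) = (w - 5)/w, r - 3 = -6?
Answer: 9*√58/4 ≈ 17.135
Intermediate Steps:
r = -3 (r = 3 - 6 = -3)
v(w) = (-5 + w)/w
t(X) = 9 - 10*X (t(X) = 9 + (X + X)*(-5) = 9 + (2*X)*(-5) = 9 - 10*X)
v(-4)*√(t(r) + 19) = ((-5 - 4)/(-4))*√((9 - 10*(-3)) + 19) = (-¼*(-9))*√((9 + 30) + 19) = 9*√(39 + 19)/4 = 9*√58/4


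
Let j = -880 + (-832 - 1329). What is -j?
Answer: 3041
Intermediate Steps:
j = -3041 (j = -880 - 2161 = -3041)
-j = -1*(-3041) = 3041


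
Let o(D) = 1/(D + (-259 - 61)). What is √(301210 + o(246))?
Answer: √1649425886/74 ≈ 548.83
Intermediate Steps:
o(D) = 1/(-320 + D) (o(D) = 1/(D - 320) = 1/(-320 + D))
√(301210 + o(246)) = √(301210 + 1/(-320 + 246)) = √(301210 + 1/(-74)) = √(301210 - 1/74) = √(22289539/74) = √1649425886/74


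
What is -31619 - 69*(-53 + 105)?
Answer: -35207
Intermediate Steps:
-31619 - 69*(-53 + 105) = -31619 - 69*52 = -31619 - 3588 = -35207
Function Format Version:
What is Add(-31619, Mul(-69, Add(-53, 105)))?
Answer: -35207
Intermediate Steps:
Add(-31619, Mul(-69, Add(-53, 105))) = Add(-31619, Mul(-69, 52)) = Add(-31619, -3588) = -35207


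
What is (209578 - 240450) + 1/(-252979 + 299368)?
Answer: -1432121207/46389 ≈ -30872.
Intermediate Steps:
(209578 - 240450) + 1/(-252979 + 299368) = -30872 + 1/46389 = -1432121207/46389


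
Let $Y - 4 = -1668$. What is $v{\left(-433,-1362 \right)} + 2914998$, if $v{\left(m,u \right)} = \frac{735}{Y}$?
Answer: $\frac{4850555937}{1664} \approx 2.915 \cdot 10^{6}$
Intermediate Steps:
$Y = -1664$ ($Y = 4 - 1668 = -1664$)
$v{\left(m,u \right)} = - \frac{735}{1664}$ ($v{\left(m,u \right)} = \frac{735}{-1664} = 735 \left(- \frac{1}{1664}\right) = - \frac{735}{1664}$)
$v{\left(-433,-1362 \right)} + 2914998 = - \frac{735}{1664} + 2914998 = \frac{4850555937}{1664}$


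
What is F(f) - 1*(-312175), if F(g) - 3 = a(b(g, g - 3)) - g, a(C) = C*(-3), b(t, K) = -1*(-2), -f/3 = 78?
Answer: 312406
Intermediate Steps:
f = -234 (f = -3*78 = -234)
b(t, K) = 2
a(C) = -3*C
F(g) = -3 - g (F(g) = 3 + (-3*2 - g) = 3 + (-6 - g) = -3 - g)
F(f) - 1*(-312175) = (-3 - 1*(-234)) - 1*(-312175) = (-3 + 234) + 312175 = 231 + 312175 = 312406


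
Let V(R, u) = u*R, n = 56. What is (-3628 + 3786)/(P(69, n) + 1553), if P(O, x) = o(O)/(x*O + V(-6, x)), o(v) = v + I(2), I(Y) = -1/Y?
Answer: 1114848/10958105 ≈ 0.10174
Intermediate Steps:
V(R, u) = R*u
o(v) = -½ + v (o(v) = v - 1/2 = v - 1*½ = v - ½ = -½ + v)
P(O, x) = (-½ + O)/(-6*x + O*x) (P(O, x) = (-½ + O)/(x*O - 6*x) = (-½ + O)/(O*x - 6*x) = (-½ + O)/(-6*x + O*x))
(-3628 + 3786)/(P(69, n) + 1553) = (-3628 + 3786)/((-½ + 69)/(56*(-6 + 69)) + 1553) = 158/((1/56)*(137/2)/63 + 1553) = 158/((1/56)*(1/63)*(137/2) + 1553) = 158/(137/7056 + 1553) = 158/(10958105/7056) = 158*(7056/10958105) = 1114848/10958105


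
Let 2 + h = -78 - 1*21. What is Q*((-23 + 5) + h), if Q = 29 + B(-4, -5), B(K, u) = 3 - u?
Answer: -4403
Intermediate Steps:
h = -101 (h = -2 + (-78 - 1*21) = -2 + (-78 - 21) = -2 - 99 = -101)
Q = 37 (Q = 29 + (3 - 1*(-5)) = 29 + (3 + 5) = 29 + 8 = 37)
Q*((-23 + 5) + h) = 37*((-23 + 5) - 101) = 37*(-18 - 101) = 37*(-119) = -4403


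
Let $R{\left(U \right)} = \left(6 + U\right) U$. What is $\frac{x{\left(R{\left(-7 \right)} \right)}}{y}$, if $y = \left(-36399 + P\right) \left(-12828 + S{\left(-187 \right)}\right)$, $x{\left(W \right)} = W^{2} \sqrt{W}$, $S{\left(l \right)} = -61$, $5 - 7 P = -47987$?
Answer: $\frac{49 \sqrt{7}}{380779727} \approx 3.4046 \cdot 10^{-7}$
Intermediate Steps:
$P = 6856$ ($P = \frac{5}{7} - - \frac{47987}{7} = \frac{5}{7} + \frac{47987}{7} = 6856$)
$R{\left(U \right)} = U \left(6 + U\right)$
$x{\left(W \right)} = W^{\frac{5}{2}}$
$y = 380779727$ ($y = \left(-36399 + 6856\right) \left(-12828 - 61\right) = \left(-29543\right) \left(-12889\right) = 380779727$)
$\frac{x{\left(R{\left(-7 \right)} \right)}}{y} = \frac{\left(- 7 \left(6 - 7\right)\right)^{\frac{5}{2}}}{380779727} = \left(\left(-7\right) \left(-1\right)\right)^{\frac{5}{2}} \cdot \frac{1}{380779727} = 7^{\frac{5}{2}} \cdot \frac{1}{380779727} = 49 \sqrt{7} \cdot \frac{1}{380779727} = \frac{49 \sqrt{7}}{380779727}$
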